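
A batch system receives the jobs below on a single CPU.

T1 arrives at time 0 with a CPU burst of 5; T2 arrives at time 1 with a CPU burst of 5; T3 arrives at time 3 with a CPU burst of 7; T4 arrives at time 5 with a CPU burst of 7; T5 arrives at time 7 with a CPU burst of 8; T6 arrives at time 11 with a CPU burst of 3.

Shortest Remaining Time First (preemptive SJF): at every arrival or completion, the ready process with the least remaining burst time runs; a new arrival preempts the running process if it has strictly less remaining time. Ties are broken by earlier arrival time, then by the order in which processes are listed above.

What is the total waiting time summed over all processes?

Timeline: | T1 0-5 | T2 5-10 | T3 10-11 | T6 11-14 | T3 14-20 | T4 20-27 | T5 27-35 |
Completion: T1=5  T2=10  T3=20  T4=27  T5=35  T6=14
Turnaround (C−A): T1=5  T2=9  T3=17  T4=22  T5=28  T6=3
Waiting = turnaround − burst: T1=0, T2=4, T3=10, T4=15, T5=20, T6=0
Total waiting = 0 + 4 + 10 + 15 + 20 + 0 = 49

49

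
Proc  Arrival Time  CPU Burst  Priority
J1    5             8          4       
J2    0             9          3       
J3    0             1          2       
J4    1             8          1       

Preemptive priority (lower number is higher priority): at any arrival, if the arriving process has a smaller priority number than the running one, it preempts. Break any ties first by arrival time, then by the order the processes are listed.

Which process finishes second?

Gantt: | J3 0-1 | J4 1-9 | J2 9-18 | J1 18-26 |
Completion: J1=26  J2=18  J3=1  J4=9
Turnaround (C−A): J1=21  J2=18  J3=1  J4=8
Finish order: J3 → J4 → J2 → J1

J4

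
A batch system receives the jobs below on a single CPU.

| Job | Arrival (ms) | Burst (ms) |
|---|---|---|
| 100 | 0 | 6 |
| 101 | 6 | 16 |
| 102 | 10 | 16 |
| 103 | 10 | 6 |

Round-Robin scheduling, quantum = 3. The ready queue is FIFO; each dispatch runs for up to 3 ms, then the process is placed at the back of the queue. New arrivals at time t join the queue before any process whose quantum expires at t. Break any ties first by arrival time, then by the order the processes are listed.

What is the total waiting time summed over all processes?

Gantt: | 100 0-6 | 101 6-12 | 102 12-15 | 103 15-18 | 101 18-21 | 102 21-24 | 103 24-27 | 101 27-30 | 102 30-33 | 101 33-36 | 102 36-39 | 101 39-40 | 102 40-44 |
Completion: 100=6  101=40  102=44  103=27
Turnaround (C−A): 100=6  101=34  102=34  103=17
Waiting = turnaround − burst: 100=0, 101=18, 102=18, 103=11
Total waiting = 0 + 18 + 18 + 11 = 47

47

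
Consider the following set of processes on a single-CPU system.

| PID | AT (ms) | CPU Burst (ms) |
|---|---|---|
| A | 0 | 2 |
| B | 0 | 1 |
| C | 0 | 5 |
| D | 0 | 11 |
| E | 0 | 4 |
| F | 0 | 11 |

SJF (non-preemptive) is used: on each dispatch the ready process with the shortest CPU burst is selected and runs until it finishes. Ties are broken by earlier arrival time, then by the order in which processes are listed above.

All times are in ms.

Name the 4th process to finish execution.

Gantt: | B 0-1 | A 1-3 | E 3-7 | C 7-12 | D 12-23 | F 23-34 |
Completion: A=3  B=1  C=12  D=23  E=7  F=34
Turnaround (C−A): A=3  B=1  C=12  D=23  E=7  F=34
Finish order: B → A → E → C → D → F

C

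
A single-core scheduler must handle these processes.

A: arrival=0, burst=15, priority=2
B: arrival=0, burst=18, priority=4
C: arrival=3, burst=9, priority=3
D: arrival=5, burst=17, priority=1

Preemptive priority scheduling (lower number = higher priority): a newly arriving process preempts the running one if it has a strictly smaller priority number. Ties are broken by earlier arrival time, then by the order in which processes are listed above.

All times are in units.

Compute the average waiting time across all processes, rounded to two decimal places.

21.75

Timeline: | A 0-5 | D 5-22 | A 22-32 | C 32-41 | B 41-59 |
Completion: A=32  B=59  C=41  D=22
Turnaround (C−A): A=32  B=59  C=38  D=17
Waiting times: A=17, B=41, C=29, D=0
Average waiting = (17+41+29+0) / 4 = 87/4 = 21.75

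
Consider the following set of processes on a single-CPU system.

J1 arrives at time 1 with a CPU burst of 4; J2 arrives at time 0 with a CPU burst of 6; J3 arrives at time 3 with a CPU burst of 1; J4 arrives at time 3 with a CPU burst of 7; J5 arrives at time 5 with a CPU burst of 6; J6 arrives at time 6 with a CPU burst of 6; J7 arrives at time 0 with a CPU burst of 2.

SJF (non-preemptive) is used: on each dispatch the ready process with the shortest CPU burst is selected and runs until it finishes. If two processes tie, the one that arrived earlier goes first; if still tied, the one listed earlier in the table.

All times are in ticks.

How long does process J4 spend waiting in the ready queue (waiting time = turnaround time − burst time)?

22

Schedule: | J7 0-2 | J1 2-6 | J3 6-7 | J2 7-13 | J5 13-19 | J6 19-25 | J4 25-32 |
Completion: J1=6  J2=13  J3=7  J4=32  J5=19  J6=25  J7=2
Turnaround (C−A): J1=5  J2=13  J3=4  J4=29  J5=14  J6=19  J7=2
Waiting(J4) = turnaround − burst = 29 − 7 = 22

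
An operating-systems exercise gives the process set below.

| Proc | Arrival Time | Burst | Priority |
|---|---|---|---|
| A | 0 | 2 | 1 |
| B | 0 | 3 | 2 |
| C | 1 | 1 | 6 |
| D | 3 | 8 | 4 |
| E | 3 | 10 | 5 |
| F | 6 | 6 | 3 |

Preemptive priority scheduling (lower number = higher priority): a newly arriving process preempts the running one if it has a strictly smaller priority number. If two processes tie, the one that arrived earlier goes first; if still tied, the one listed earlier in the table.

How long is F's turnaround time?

6

Gantt: | A 0-2 | B 2-5 | D 5-6 | F 6-12 | D 12-19 | E 19-29 | C 29-30 |
Completion: A=2  B=5  C=30  D=19  E=29  F=12
Turnaround (C−A): A=2  B=5  C=29  D=16  E=26  F=6
Turnaround(F) = completion − arrival = 12 − 6 = 6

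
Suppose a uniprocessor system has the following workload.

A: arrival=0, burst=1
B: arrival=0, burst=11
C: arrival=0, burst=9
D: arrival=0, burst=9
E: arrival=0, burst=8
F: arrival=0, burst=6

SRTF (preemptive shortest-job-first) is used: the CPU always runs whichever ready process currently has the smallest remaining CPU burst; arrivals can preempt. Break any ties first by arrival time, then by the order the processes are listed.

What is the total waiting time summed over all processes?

80

Gantt: | A 0-1 | F 1-7 | E 7-15 | C 15-24 | D 24-33 | B 33-44 |
Completion: A=1  B=44  C=24  D=33  E=15  F=7
Waiting = turnaround − burst: A=0, B=33, C=15, D=24, E=7, F=1
Total waiting = 0 + 33 + 15 + 24 + 7 + 1 = 80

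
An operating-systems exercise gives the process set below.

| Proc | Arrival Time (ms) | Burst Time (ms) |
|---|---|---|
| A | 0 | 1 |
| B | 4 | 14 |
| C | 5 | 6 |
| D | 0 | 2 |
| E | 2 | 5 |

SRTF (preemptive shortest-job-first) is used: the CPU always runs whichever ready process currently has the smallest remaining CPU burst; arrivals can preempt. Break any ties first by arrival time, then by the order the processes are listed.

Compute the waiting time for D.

1

Timeline: | A 0-1 | D 1-3 | E 3-8 | C 8-14 | B 14-28 |
Completion: A=1  B=28  C=14  D=3  E=8
Waiting(D) = turnaround − burst = 3 − 2 = 1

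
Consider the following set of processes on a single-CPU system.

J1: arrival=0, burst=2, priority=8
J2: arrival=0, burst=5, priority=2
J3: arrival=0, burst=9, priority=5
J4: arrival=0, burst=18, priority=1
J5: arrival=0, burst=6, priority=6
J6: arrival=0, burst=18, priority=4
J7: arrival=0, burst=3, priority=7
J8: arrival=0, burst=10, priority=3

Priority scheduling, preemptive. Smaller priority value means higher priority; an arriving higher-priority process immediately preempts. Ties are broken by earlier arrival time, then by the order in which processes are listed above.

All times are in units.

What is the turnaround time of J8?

33

Timeline: | J4 0-18 | J2 18-23 | J8 23-33 | J6 33-51 | J3 51-60 | J5 60-66 | J7 66-69 | J1 69-71 |
Completion: J1=71  J2=23  J3=60  J4=18  J5=66  J6=51  J7=69  J8=33
Turnaround (C−A): J1=71  J2=23  J3=60  J4=18  J5=66  J6=51  J7=69  J8=33
Turnaround(J8) = completion − arrival = 33 − 0 = 33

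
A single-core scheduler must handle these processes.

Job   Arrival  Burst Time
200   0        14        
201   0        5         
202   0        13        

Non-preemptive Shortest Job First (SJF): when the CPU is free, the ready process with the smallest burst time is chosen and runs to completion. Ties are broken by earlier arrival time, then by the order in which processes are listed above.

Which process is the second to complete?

202

Gantt: | 201 0-5 | 202 5-18 | 200 18-32 |
Completion: 200=32  201=5  202=18
Turnaround (C−A): 200=32  201=5  202=18
Finish order: 201 → 202 → 200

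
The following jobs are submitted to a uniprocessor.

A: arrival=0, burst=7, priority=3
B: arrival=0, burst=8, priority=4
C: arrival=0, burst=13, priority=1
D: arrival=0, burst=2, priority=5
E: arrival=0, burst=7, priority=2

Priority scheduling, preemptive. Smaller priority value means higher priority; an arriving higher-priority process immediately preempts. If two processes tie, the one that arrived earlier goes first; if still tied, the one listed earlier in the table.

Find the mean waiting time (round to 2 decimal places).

19.00

Schedule: | C 0-13 | E 13-20 | A 20-27 | B 27-35 | D 35-37 |
Completion: A=27  B=35  C=13  D=37  E=20
Turnaround (C−A): A=27  B=35  C=13  D=37  E=20
Waiting times: A=20, B=27, C=0, D=35, E=13
Average waiting = (20+27+0+35+13) / 5 = 95/5 = 19.00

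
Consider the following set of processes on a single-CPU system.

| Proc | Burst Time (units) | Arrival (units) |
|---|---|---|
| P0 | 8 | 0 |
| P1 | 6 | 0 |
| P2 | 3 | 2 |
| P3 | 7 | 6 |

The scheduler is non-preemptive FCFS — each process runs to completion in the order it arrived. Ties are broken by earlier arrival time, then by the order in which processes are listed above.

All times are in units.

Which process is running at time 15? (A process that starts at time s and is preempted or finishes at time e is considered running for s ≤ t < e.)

P2

Timeline: | P0 0-8 | P1 8-14 | P2 14-17 | P3 17-24 |
Completion: P0=8  P1=14  P2=17  P3=24
Turnaround (C−A): P0=8  P1=14  P2=15  P3=18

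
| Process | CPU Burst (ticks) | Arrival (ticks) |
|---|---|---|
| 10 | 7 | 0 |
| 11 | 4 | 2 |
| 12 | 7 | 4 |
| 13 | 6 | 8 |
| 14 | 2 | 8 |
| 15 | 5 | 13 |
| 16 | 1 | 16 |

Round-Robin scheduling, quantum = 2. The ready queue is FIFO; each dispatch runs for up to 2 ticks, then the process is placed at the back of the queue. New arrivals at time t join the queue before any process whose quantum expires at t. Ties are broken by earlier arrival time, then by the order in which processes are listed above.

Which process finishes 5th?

13

Timeline: | 10 0-2 | 11 2-4 | 10 4-6 | 12 6-8 | 11 8-10 | 10 10-12 | 13 12-14 | 14 14-16 | 12 16-18 | 10 18-19 | 15 19-21 | 13 21-23 | 16 23-24 | 12 24-26 | 15 26-28 | 13 28-30 | 12 30-31 | 15 31-32 |
Completion: 10=19  11=10  12=31  13=30  14=16  15=32  16=24
Turnaround (C−A): 10=19  11=8  12=27  13=22  14=8  15=19  16=8
Finish order: 11 → 14 → 10 → 16 → 13 → 12 → 15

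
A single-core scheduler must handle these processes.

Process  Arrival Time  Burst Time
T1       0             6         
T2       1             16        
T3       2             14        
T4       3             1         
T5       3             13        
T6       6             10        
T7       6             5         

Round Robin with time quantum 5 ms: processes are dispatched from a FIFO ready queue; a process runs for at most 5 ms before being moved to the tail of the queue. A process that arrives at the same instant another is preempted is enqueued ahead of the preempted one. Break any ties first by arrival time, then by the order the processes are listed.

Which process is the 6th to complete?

Timeline: | T1 0-5 | T2 5-10 | T3 10-15 | T4 15-16 | T5 16-21 | T1 21-22 | T6 22-27 | T7 27-32 | T2 32-37 | T3 37-42 | T5 42-47 | T6 47-52 | T2 52-57 | T3 57-61 | T5 61-64 | T2 64-65 |
Completion: T1=22  T2=65  T3=61  T4=16  T5=64  T6=52  T7=32
Turnaround (C−A): T1=22  T2=64  T3=59  T4=13  T5=61  T6=46  T7=26
Finish order: T4 → T1 → T7 → T6 → T3 → T5 → T2

T5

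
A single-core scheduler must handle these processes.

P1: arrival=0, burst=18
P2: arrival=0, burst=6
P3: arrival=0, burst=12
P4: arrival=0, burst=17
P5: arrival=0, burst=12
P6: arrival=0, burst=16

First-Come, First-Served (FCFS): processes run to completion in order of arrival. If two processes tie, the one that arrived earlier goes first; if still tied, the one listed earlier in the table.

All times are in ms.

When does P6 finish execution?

Schedule: | P1 0-18 | P2 18-24 | P3 24-36 | P4 36-53 | P5 53-65 | P6 65-81 |
Completion: P1=18  P2=24  P3=36  P4=53  P5=65  P6=81
Turnaround (C−A): P1=18  P2=24  P3=36  P4=53  P5=65  P6=81

81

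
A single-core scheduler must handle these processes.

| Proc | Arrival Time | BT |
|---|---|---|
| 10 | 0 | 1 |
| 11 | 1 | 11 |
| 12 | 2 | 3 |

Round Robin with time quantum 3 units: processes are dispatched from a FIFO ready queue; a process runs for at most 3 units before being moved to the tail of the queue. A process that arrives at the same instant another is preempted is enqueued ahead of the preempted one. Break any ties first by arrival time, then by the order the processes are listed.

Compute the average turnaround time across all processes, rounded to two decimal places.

Schedule: | 10 0-1 | 11 1-4 | 12 4-7 | 11 7-15 |
Completion: 10=1  11=15  12=7
Turnaround (C−A): 10=1  11=14  12=5
Turnaround times: 10=1, 11=14, 12=5
Average turnaround = (1+14+5) / 3 = 20/3 = 6.67

6.67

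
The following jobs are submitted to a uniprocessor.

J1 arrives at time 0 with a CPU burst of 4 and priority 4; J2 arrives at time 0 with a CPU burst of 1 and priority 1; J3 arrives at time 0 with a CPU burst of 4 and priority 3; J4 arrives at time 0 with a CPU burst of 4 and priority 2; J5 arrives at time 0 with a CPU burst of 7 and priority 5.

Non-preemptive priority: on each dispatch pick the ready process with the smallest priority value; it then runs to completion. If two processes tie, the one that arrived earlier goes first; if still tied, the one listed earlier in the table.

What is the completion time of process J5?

20

Timeline: | J2 0-1 | J4 1-5 | J3 5-9 | J1 9-13 | J5 13-20 |
Completion: J1=13  J2=1  J3=9  J4=5  J5=20
Turnaround (C−A): J1=13  J2=1  J3=9  J4=5  J5=20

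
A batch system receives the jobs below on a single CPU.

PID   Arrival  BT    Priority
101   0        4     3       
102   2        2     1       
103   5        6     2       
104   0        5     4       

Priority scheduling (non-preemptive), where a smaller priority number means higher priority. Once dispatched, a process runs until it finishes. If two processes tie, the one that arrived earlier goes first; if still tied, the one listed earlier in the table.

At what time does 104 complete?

17

Gantt: | 101 0-4 | 102 4-6 | 103 6-12 | 104 12-17 |
Completion: 101=4  102=6  103=12  104=17
Turnaround (C−A): 101=4  102=4  103=7  104=17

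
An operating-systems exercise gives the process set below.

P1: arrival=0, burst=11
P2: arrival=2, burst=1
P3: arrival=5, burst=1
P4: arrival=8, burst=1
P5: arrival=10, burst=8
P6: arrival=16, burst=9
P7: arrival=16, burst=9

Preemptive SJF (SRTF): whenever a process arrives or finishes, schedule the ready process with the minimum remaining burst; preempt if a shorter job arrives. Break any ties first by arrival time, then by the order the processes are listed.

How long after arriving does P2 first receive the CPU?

Schedule: | P1 0-2 | P2 2-3 | P1 3-5 | P3 5-6 | P1 6-8 | P4 8-9 | P1 9-14 | P5 14-22 | P6 22-31 | P7 31-40 |
Completion: P1=14  P2=3  P3=6  P4=9  P5=22  P6=31  P7=40
Response(P2) = first start − arrival = 2 − 2 = 0

0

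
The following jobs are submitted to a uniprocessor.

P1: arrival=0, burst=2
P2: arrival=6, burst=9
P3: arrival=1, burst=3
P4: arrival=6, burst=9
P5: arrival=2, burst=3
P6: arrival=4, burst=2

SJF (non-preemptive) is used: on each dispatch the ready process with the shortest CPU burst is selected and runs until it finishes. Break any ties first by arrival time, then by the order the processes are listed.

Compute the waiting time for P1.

Schedule: | P1 0-2 | P3 2-5 | P6 5-7 | P5 7-10 | P2 10-19 | P4 19-28 |
Completion: P1=2  P2=19  P3=5  P4=28  P5=10  P6=7
Turnaround (C−A): P1=2  P2=13  P3=4  P4=22  P5=8  P6=3
Waiting(P1) = turnaround − burst = 2 − 2 = 0

0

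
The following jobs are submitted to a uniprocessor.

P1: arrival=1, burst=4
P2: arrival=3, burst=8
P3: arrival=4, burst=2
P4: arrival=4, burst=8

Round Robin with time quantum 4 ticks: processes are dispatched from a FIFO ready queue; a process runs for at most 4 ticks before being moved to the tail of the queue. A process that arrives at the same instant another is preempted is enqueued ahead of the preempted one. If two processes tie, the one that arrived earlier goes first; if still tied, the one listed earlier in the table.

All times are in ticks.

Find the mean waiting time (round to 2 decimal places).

6.00

Gantt: | idle 0-1 | P1 1-5 | P2 5-9 | P3 9-11 | P4 11-15 | P2 15-19 | P4 19-23 |
Completion: P1=5  P2=19  P3=11  P4=23
Turnaround (C−A): P1=4  P2=16  P3=7  P4=19
Waiting times: P1=0, P2=8, P3=5, P4=11
Average waiting = (0+8+5+11) / 4 = 24/4 = 6.00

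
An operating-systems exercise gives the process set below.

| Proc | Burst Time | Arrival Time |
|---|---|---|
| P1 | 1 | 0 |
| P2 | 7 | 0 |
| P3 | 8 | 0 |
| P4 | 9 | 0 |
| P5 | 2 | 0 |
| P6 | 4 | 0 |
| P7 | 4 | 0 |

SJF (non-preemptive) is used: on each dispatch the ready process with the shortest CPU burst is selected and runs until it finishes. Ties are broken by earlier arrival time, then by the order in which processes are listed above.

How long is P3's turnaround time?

26

Timeline: | P1 0-1 | P5 1-3 | P6 3-7 | P7 7-11 | P2 11-18 | P3 18-26 | P4 26-35 |
Completion: P1=1  P2=18  P3=26  P4=35  P5=3  P6=7  P7=11
Turnaround (C−A): P1=1  P2=18  P3=26  P4=35  P5=3  P6=7  P7=11
Turnaround(P3) = completion − arrival = 26 − 0 = 26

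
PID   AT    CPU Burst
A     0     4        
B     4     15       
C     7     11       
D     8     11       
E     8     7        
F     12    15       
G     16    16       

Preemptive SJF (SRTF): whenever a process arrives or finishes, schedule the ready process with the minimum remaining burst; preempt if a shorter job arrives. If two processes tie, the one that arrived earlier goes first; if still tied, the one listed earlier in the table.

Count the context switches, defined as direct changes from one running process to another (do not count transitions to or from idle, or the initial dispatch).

8

Gantt: | A 0-4 | B 4-7 | C 7-8 | E 8-15 | C 15-25 | D 25-36 | B 36-48 | F 48-63 | G 63-79 |
Completion: A=4  B=48  C=25  D=36  E=15  F=63  G=79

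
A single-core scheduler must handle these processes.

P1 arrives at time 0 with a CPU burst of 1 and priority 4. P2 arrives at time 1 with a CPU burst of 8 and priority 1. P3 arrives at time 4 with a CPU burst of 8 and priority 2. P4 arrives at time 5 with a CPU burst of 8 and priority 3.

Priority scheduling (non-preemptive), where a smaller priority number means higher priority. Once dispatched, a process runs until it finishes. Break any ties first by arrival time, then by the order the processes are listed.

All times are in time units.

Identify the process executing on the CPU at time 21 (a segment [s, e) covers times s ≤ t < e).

P4

Schedule: | P1 0-1 | P2 1-9 | P3 9-17 | P4 17-25 |
Completion: P1=1  P2=9  P3=17  P4=25
Turnaround (C−A): P1=1  P2=8  P3=13  P4=20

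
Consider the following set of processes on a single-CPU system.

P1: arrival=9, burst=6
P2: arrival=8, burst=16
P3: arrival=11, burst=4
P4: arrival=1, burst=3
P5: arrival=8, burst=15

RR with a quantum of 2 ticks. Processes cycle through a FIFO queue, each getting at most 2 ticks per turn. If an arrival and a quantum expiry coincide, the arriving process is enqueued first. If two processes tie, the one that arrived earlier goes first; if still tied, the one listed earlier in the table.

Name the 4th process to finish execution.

Schedule: | idle 0-1 | P4 1-4 | idle 4-8 | P2 8-10 | P5 10-12 | P1 12-14 | P2 14-16 | P3 16-18 | P5 18-20 | P1 20-22 | P2 22-24 | P3 24-26 | P5 26-28 | P1 28-30 | P2 30-32 | P5 32-34 | P2 34-36 | P5 36-38 | P2 38-40 | P5 40-42 | P2 42-44 | P5 44-46 | P2 46-48 | P5 48-49 |
Completion: P1=30  P2=48  P3=26  P4=4  P5=49
Finish order: P4 → P3 → P1 → P2 → P5

P2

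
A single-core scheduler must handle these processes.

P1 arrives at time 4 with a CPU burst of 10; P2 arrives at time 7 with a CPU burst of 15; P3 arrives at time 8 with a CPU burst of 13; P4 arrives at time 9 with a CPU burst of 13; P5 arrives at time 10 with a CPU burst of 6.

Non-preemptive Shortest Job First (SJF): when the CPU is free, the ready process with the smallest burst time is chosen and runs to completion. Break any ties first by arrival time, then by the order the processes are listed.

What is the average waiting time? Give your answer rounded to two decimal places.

Schedule: | idle 0-4 | P1 4-14 | P5 14-20 | P3 20-33 | P4 33-46 | P2 46-61 |
Completion: P1=14  P2=61  P3=33  P4=46  P5=20
Waiting times: P1=0, P2=39, P3=12, P4=24, P5=4
Average waiting = (0+39+12+24+4) / 5 = 79/5 = 15.80

15.80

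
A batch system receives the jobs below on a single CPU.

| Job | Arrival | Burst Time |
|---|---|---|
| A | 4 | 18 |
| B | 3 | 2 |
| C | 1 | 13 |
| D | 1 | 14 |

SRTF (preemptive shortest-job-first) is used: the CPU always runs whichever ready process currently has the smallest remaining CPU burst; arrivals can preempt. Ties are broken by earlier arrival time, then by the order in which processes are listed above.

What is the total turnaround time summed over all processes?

Timeline: | idle 0-1 | C 1-3 | B 3-5 | C 5-16 | D 16-30 | A 30-48 |
Completion: A=48  B=5  C=16  D=30
Turnaround (C−A): A=44  B=2  C=15  D=29
Turnaround = completion − arrival: A=44, B=2, C=15, D=29
Total turnaround = 44 + 2 + 15 + 29 = 90

90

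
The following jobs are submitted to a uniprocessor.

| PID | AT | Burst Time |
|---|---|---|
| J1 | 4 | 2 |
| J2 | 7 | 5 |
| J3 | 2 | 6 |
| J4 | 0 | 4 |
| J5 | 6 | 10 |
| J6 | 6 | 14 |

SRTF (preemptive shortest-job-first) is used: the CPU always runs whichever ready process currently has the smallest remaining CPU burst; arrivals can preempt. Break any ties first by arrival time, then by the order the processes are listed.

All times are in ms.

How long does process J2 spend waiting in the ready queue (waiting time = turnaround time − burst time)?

5

Timeline: | J4 0-4 | J1 4-6 | J3 6-12 | J2 12-17 | J5 17-27 | J6 27-41 |
Completion: J1=6  J2=17  J3=12  J4=4  J5=27  J6=41
Turnaround (C−A): J1=2  J2=10  J3=10  J4=4  J5=21  J6=35
Waiting(J2) = turnaround − burst = 10 − 5 = 5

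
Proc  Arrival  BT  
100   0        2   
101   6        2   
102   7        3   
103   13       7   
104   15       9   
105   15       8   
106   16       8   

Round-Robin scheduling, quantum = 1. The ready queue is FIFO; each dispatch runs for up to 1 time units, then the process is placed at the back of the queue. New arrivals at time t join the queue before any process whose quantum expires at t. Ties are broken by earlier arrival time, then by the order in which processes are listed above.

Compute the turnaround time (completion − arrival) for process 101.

3

Gantt: | 100 0-2 | idle 2-6 | 101 6-7 | 102 7-8 | 101 8-9 | 102 9-11 | idle 11-13 | 103 13-15 | 104 15-16 | 105 16-17 | 103 17-18 | 106 18-19 | 104 19-20 | 105 20-21 | 103 21-22 | 106 22-23 | 104 23-24 | 105 24-25 | 103 25-26 | 106 26-27 | 104 27-28 | 105 28-29 | 103 29-30 | 106 30-31 | 104 31-32 | 105 32-33 | 103 33-34 | 106 34-35 | 104 35-36 | 105 36-37 | 106 37-38 | 104 38-39 | 105 39-40 | 106 40-41 | 104 41-42 | 105 42-43 | 106 43-44 | 104 44-45 |
Completion: 100=2  101=9  102=11  103=34  104=45  105=43  106=44
Turnaround (C−A): 100=2  101=3  102=4  103=21  104=30  105=28  106=28
Turnaround(101) = completion − arrival = 9 − 6 = 3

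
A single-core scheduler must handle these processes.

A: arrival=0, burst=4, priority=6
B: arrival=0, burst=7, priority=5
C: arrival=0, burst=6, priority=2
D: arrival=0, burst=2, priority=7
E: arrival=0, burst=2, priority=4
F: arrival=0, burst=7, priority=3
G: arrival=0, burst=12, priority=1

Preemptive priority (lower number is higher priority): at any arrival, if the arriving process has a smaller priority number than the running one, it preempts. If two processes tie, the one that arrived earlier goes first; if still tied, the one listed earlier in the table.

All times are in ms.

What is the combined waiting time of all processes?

Gantt: | G 0-12 | C 12-18 | F 18-25 | E 25-27 | B 27-34 | A 34-38 | D 38-40 |
Completion: A=38  B=34  C=18  D=40  E=27  F=25  G=12
Waiting = turnaround − burst: A=34, B=27, C=12, D=38, E=25, F=18, G=0
Total waiting = 34 + 27 + 12 + 38 + 25 + 18 + 0 = 154

154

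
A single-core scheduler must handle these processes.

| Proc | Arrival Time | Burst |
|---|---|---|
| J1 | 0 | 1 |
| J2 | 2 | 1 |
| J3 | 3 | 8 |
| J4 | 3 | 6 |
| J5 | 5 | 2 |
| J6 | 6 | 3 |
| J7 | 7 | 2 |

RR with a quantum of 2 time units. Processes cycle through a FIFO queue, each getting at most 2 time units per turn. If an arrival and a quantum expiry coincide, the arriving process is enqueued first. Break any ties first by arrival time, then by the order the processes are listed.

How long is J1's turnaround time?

1

Gantt: | J1 0-1 | idle 1-2 | J2 2-3 | J3 3-5 | J4 5-7 | J5 7-9 | J3 9-11 | J6 11-13 | J7 13-15 | J4 15-17 | J3 17-19 | J6 19-20 | J4 20-22 | J3 22-24 |
Completion: J1=1  J2=3  J3=24  J4=22  J5=9  J6=20  J7=15
Turnaround (C−A): J1=1  J2=1  J3=21  J4=19  J5=4  J6=14  J7=8
Turnaround(J1) = completion − arrival = 1 − 0 = 1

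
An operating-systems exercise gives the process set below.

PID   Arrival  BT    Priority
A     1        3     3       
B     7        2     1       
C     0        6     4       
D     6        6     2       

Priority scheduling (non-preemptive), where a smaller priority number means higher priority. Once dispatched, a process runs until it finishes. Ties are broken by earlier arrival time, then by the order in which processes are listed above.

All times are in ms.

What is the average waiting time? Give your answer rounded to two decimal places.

Schedule: | C 0-6 | D 6-12 | B 12-14 | A 14-17 |
Completion: A=17  B=14  C=6  D=12
Turnaround (C−A): A=16  B=7  C=6  D=6
Waiting times: A=13, B=5, C=0, D=0
Average waiting = (13+5+0+0) / 4 = 18/4 = 4.50

4.50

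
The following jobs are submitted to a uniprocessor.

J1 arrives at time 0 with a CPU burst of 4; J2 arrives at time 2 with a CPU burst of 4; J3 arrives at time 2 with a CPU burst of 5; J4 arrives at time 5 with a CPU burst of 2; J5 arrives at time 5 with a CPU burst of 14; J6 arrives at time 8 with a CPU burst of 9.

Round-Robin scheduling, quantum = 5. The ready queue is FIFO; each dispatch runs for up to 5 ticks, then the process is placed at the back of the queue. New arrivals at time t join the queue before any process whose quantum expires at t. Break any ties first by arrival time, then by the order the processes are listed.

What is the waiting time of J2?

2

Gantt: | J1 0-4 | J2 4-8 | J3 8-13 | J4 13-15 | J5 15-20 | J6 20-25 | J5 25-30 | J6 30-34 | J5 34-38 |
Completion: J1=4  J2=8  J3=13  J4=15  J5=38  J6=34
Waiting(J2) = turnaround − burst = 6 − 4 = 2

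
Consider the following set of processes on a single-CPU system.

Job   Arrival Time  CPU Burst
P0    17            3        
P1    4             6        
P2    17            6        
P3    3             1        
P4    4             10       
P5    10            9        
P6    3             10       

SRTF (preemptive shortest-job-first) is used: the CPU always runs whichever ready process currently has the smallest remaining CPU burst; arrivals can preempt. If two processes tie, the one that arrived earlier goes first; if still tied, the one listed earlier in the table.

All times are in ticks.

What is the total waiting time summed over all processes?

66

Timeline: | idle 0-3 | P3 3-4 | P1 4-10 | P5 10-19 | P0 19-22 | P2 22-28 | P6 28-38 | P4 38-48 |
Completion: P0=22  P1=10  P2=28  P3=4  P4=48  P5=19  P6=38
Turnaround (C−A): P0=5  P1=6  P2=11  P3=1  P4=44  P5=9  P6=35
Waiting = turnaround − burst: P0=2, P1=0, P2=5, P3=0, P4=34, P5=0, P6=25
Total waiting = 2 + 0 + 5 + 0 + 34 + 0 + 25 = 66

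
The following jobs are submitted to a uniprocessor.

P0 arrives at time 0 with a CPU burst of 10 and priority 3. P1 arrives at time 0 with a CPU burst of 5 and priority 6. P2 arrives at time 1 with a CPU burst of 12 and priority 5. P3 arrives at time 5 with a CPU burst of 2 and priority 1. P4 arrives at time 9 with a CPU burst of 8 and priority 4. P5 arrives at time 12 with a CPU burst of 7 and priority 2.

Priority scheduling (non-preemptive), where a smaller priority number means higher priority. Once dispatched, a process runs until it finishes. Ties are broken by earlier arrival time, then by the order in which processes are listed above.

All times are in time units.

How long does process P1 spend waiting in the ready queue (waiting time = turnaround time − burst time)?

39

Schedule: | P0 0-10 | P3 10-12 | P5 12-19 | P4 19-27 | P2 27-39 | P1 39-44 |
Completion: P0=10  P1=44  P2=39  P3=12  P4=27  P5=19
Turnaround (C−A): P0=10  P1=44  P2=38  P3=7  P4=18  P5=7
Waiting(P1) = turnaround − burst = 44 − 5 = 39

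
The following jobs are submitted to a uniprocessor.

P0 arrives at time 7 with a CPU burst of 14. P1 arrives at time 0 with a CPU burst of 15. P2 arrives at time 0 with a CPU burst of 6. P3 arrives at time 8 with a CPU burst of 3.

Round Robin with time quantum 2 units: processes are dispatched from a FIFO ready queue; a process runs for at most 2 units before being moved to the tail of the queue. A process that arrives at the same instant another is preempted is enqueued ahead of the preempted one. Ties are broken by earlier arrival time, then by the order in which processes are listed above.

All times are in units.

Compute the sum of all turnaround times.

94

Schedule: | P1 0-2 | P2 2-4 | P1 4-6 | P2 6-8 | P1 8-10 | P0 10-12 | P3 12-14 | P2 14-16 | P1 16-18 | P0 18-20 | P3 20-21 | P1 21-23 | P0 23-25 | P1 25-27 | P0 27-29 | P1 29-31 | P0 31-33 | P1 33-34 | P0 34-38 |
Completion: P0=38  P1=34  P2=16  P3=21
Turnaround = completion − arrival: P0=31, P1=34, P2=16, P3=13
Total turnaround = 31 + 34 + 16 + 13 = 94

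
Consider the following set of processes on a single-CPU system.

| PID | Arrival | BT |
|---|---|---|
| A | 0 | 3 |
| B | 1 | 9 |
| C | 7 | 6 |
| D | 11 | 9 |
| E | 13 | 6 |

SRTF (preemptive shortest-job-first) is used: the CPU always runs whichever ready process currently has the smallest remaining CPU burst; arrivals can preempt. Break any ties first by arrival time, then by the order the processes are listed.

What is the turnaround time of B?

11

Timeline: | A 0-3 | B 3-12 | C 12-18 | E 18-24 | D 24-33 |
Completion: A=3  B=12  C=18  D=33  E=24
Turnaround(B) = completion − arrival = 12 − 1 = 11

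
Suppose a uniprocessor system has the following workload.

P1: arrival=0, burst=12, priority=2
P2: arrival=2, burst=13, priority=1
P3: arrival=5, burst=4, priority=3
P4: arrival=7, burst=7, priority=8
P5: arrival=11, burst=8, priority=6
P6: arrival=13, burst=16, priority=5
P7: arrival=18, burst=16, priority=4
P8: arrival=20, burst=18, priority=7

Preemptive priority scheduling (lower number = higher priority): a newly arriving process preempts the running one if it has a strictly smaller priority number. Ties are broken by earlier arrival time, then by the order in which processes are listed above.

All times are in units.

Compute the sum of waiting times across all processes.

Gantt: | P1 0-2 | P2 2-15 | P1 15-25 | P3 25-29 | P7 29-45 | P6 45-61 | P5 61-69 | P8 69-87 | P4 87-94 |
Completion: P1=25  P2=15  P3=29  P4=94  P5=69  P6=61  P7=45  P8=87
Turnaround (C−A): P1=25  P2=13  P3=24  P4=87  P5=58  P6=48  P7=27  P8=67
Waiting = turnaround − burst: P1=13, P2=0, P3=20, P4=80, P5=50, P6=32, P7=11, P8=49
Total waiting = 13 + 0 + 20 + 80 + 50 + 32 + 11 + 49 = 255

255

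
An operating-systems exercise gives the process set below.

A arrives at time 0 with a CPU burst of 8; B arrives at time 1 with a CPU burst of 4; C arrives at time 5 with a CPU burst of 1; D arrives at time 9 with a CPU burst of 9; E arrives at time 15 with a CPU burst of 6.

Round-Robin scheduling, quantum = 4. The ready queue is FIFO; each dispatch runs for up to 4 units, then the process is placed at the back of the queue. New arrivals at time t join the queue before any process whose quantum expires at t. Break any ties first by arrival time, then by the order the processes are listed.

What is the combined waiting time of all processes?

30

Timeline: | A 0-4 | B 4-8 | A 8-12 | C 12-13 | D 13-17 | E 17-21 | D 21-25 | E 25-27 | D 27-28 |
Completion: A=12  B=8  C=13  D=28  E=27
Turnaround (C−A): A=12  B=7  C=8  D=19  E=12
Waiting = turnaround − burst: A=4, B=3, C=7, D=10, E=6
Total waiting = 4 + 3 + 7 + 10 + 6 = 30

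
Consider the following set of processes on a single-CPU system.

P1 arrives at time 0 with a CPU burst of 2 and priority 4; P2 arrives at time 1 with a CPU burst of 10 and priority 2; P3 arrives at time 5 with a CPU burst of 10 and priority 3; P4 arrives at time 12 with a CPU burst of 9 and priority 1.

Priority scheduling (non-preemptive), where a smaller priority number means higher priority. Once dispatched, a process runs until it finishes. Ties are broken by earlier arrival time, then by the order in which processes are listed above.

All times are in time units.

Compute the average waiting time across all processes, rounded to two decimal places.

4.25

Gantt: | P1 0-2 | P2 2-12 | P4 12-21 | P3 21-31 |
Completion: P1=2  P2=12  P3=31  P4=21
Waiting times: P1=0, P2=1, P3=16, P4=0
Average waiting = (0+1+16+0) / 4 = 17/4 = 4.25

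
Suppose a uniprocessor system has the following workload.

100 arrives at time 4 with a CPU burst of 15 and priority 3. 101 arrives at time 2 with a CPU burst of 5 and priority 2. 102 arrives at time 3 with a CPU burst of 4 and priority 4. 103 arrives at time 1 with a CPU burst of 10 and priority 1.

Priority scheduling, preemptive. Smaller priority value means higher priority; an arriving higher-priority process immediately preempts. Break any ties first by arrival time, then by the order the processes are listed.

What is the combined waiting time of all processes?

Gantt: | idle 0-1 | 103 1-11 | 101 11-16 | 100 16-31 | 102 31-35 |
Completion: 100=31  101=16  102=35  103=11
Waiting = turnaround − burst: 100=12, 101=9, 102=28, 103=0
Total waiting = 12 + 9 + 28 + 0 = 49

49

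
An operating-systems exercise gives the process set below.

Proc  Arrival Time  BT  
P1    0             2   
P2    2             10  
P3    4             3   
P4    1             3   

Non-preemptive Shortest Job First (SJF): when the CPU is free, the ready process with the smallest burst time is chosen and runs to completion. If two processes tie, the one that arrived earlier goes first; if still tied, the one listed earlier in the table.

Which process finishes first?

P1

Schedule: | P1 0-2 | P4 2-5 | P3 5-8 | P2 8-18 |
Completion: P1=2  P2=18  P3=8  P4=5
Finish order: P1 → P4 → P3 → P2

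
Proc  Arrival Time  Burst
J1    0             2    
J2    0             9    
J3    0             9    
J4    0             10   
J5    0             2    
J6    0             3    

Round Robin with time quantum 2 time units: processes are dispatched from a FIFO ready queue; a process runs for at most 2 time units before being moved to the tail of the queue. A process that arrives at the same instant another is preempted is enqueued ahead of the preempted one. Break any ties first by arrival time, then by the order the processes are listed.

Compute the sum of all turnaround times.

Gantt: | J1 0-2 | J2 2-4 | J3 4-6 | J4 6-8 | J5 8-10 | J6 10-12 | J2 12-14 | J3 14-16 | J4 16-18 | J6 18-19 | J2 19-21 | J3 21-23 | J4 23-25 | J2 25-27 | J3 27-29 | J4 29-31 | J2 31-32 | J3 32-33 | J4 33-35 |
Completion: J1=2  J2=32  J3=33  J4=35  J5=10  J6=19
Turnaround (C−A): J1=2  J2=32  J3=33  J4=35  J5=10  J6=19
Turnaround = completion − arrival: J1=2, J2=32, J3=33, J4=35, J5=10, J6=19
Total turnaround = 2 + 32 + 33 + 35 + 10 + 19 = 131

131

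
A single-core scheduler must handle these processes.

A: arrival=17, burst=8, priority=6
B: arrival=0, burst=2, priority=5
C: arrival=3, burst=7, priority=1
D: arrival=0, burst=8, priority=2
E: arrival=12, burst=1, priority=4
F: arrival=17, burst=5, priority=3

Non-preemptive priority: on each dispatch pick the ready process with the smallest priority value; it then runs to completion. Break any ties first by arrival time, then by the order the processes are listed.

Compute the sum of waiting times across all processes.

31

Gantt: | D 0-8 | C 8-15 | E 15-16 | B 16-18 | F 18-23 | A 23-31 |
Completion: A=31  B=18  C=15  D=8  E=16  F=23
Turnaround (C−A): A=14  B=18  C=12  D=8  E=4  F=6
Waiting = turnaround − burst: A=6, B=16, C=5, D=0, E=3, F=1
Total waiting = 6 + 16 + 5 + 0 + 3 + 1 = 31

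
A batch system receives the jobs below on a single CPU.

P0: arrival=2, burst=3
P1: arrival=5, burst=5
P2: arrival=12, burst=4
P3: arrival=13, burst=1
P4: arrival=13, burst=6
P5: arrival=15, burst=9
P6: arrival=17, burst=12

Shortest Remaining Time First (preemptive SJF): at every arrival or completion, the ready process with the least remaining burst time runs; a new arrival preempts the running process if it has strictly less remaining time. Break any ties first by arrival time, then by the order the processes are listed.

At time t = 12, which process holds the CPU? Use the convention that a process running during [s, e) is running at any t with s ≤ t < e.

P2

Gantt: | idle 0-2 | P0 2-5 | P1 5-10 | idle 10-12 | P2 12-13 | P3 13-14 | P2 14-17 | P4 17-23 | P5 23-32 | P6 32-44 |
Completion: P0=5  P1=10  P2=17  P3=14  P4=23  P5=32  P6=44
Turnaround (C−A): P0=3  P1=5  P2=5  P3=1  P4=10  P5=17  P6=27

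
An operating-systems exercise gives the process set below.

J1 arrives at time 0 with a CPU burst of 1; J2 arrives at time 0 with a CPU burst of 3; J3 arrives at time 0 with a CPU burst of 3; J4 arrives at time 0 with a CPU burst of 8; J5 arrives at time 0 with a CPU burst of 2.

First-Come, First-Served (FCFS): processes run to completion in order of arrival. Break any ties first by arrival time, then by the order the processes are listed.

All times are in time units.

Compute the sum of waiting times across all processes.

Gantt: | J1 0-1 | J2 1-4 | J3 4-7 | J4 7-15 | J5 15-17 |
Completion: J1=1  J2=4  J3=7  J4=15  J5=17
Waiting = turnaround − burst: J1=0, J2=1, J3=4, J4=7, J5=15
Total waiting = 0 + 1 + 4 + 7 + 15 = 27

27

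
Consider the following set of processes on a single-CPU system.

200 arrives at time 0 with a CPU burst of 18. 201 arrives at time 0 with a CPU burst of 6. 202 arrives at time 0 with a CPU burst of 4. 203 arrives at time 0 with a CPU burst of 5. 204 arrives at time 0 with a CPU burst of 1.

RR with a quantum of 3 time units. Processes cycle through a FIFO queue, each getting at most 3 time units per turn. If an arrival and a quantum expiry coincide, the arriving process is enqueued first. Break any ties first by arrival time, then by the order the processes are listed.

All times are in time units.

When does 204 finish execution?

13

Schedule: | 200 0-3 | 201 3-6 | 202 6-9 | 203 9-12 | 204 12-13 | 200 13-16 | 201 16-19 | 202 19-20 | 203 20-22 | 200 22-34 |
Completion: 200=34  201=19  202=20  203=22  204=13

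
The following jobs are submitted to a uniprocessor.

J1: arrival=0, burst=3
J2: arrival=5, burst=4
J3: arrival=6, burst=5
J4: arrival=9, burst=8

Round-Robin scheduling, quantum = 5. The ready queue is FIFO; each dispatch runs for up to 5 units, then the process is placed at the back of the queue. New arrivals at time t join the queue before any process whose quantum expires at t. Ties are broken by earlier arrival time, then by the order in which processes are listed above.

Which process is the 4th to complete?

J4

Timeline: | J1 0-3 | idle 3-5 | J2 5-9 | J3 9-14 | J4 14-22 |
Completion: J1=3  J2=9  J3=14  J4=22
Turnaround (C−A): J1=3  J2=4  J3=8  J4=13
Finish order: J1 → J2 → J3 → J4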